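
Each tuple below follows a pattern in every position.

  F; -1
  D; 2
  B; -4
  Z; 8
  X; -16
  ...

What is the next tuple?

V; 32

Letter: letters move back 2 places in the alphabet, wrapping A→Z, so F, D, B, Z, X → V.
Second coordinate goes -1, 2, -4, 8, -16 → 32 (×(-2) each step).
Combining the parts gives V; 32.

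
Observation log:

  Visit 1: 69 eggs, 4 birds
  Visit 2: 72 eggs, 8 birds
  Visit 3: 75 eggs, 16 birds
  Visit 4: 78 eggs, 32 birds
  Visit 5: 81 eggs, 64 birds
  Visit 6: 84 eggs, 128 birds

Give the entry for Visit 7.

Eggs goes 69, 72, 75, 78, 81, 84 → 87 (+3 each step).
Birds: 4, 8, 16, 32, 64, 128 → 256 (×2 each step).
So the next row is 87 eggs, 256 birds.

87 eggs, 256 birds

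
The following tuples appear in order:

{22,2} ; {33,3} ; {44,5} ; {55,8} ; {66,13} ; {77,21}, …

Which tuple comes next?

First component — +11 each step: 22, 33, 44, 55, 66, 77 → 88.
For the second component, each term is the sum of the two before it: 2, 3, 5, 8, 13, 21 → 34.
Combining the parts gives {88,34}.

{88,34}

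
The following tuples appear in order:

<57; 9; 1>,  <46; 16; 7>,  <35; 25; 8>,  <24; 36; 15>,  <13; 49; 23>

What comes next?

First value: −11 each step, so 57, 46, 35, 24, 13 → 2.
Second value: perfect squares: 3², 4², 5², …, so 9, 16, 25, 36, 49 → 64.
For the third value, each term is the sum of the two before it: 1, 7, 8, 15, 23 → 38.
Combining the parts gives <2; 64; 38>.

<2; 64; 38>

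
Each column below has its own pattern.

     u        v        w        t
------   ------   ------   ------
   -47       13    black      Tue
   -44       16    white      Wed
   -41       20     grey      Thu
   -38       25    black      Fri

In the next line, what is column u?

Column u — +3 each step: -47, -44, -41, -38 → -35.

-35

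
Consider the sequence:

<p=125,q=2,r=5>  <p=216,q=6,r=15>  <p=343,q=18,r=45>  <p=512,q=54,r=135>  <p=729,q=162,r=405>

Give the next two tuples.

<p=1000,q=486,r=1215>, <p=1331,q=1458,r=3645>

P goes 125, 216, 343, 512, 729 → 1000 → 1331 (perfect cubes: 5³, 6³, 7³, …).
Q: ×3 each step; 2, 6, 18, 54, 162 → 486 → 1458.
For the r, ×3 each step: 5, 15, 45, 135, 405 → 1215 → 3645.
Putting the parts together: <p=1000,q=486,r=1215> and then <p=1331,q=1458,r=3645>.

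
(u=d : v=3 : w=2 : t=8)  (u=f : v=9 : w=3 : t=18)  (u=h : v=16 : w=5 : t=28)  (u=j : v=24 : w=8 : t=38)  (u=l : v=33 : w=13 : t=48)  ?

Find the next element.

(u=n : v=43 : w=21 : t=58)

U: letters move forward 2 places in the alphabet, so d, f, h, j, l → n.
V — differences are 6, 7, 8, … (increasing by 1 each time): 3, 9, 16, 24, 33 → 43.
W: 2, 3, 5, 8, 13 → 21 (each term is the sum of the two before it).
T — +10 each step: 8, 18, 28, 38, 48 → 58.
So the next element is (u=n : v=43 : w=21 : t=58).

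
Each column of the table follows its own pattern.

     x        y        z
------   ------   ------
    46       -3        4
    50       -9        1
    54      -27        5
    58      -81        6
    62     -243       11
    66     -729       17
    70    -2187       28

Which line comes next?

Column x: +4 each step, so 46, 50, 54, 58, 62, 66, 70 → 74.
Column y — ×3 each step: -3, -9, -27, -81, -243, -729, -2187 → -6561.
Column z — each term is the sum of the two before it: 4, 1, 5, 6, 11, 17, 28 → 45.
So the next line is 74  -6561  45.

74  -6561  45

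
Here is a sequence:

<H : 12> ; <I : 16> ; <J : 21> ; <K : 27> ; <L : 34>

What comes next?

<M : 42>

Letter: letters move forward 1 place in the alphabet; H, I, J, K, L → M.
Second value: differences are 4, 5, 6, … (increasing by 1 each time), so 12, 16, 21, 27, 34 → 42.
Combining the parts gives <M : 42>.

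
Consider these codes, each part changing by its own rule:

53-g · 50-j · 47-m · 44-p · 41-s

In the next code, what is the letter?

v

Letter goes g, j, m, p, s → v (letters move forward 3 places in the alphabet).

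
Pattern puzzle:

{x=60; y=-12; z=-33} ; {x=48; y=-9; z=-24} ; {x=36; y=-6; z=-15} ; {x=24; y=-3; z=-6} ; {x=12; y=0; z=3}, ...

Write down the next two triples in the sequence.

X — −12 each step: 60, 48, 36, 24, 12 → 0 → -12.
Y goes -12, -9, -6, -3, 0 → 3 → 6 (+3 each step).
For the z, +9 each step: -33, -24, -15, -6, 3 → 12 → 21.
Putting the parts together: {x=0; y=3; z=12} and then {x=-12; y=6; z=21}.

{x=0; y=3; z=12}, {x=-12; y=6; z=21}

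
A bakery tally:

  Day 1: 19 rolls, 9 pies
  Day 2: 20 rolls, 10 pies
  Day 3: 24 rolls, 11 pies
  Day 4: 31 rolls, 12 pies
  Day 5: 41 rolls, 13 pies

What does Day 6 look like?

54 rolls, 14 pies

Rolls: differences are 1, 4, 7, … (increasing by 3 each time); 19, 20, 24, 31, 41 → 54.
Pies: 9, 10, 11, 12, 13 → 14 (+1 each step).
So the next record is 54 rolls, 14 pies.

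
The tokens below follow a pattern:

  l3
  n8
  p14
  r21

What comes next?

t29

Letter — letters move forward 2 places in the alphabet: l, n, p, r → t.
Second component — differences are 5, 6, 7, … (increasing by 1 each time): 3, 8, 14, 21 → 29.
Putting it together: t29.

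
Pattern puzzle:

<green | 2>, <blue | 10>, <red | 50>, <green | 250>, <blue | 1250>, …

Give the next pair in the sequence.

Colour — repeats green → blue → red: green, blue, red, green, blue → red.
Second value: ×5 each step; 2, 10, 50, 250, 1250 → 6250.
Combining the parts gives <red | 6250>.

<red | 6250>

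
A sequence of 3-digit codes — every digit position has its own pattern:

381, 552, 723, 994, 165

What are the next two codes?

336, 507

First digit: +2 each step, mod 10, so 3, 5, 7, 9, 1 → 3 → 5.
Second digit goes 8, 5, 2, 9, 6 → 3 → 0 (−3 each step, mod 10).
Third digit: +1 each step, mod 10; 1, 2, 3, 4, 5 → 6 → 7.
Putting the parts together: 336 and then 507.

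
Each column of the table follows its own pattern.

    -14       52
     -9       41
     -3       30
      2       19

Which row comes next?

First component goes -14, -9, -3, 2 → 8 (alternating steps +5, +6, +5, +6, …).
Second component: 52, 41, 30, 19 → 8 (−11 each step).
Putting it together: 8  8.

8  8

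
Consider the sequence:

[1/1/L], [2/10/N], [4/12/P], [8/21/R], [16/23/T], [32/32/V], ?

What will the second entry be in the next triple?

34

Second entry: 1, 10, 12, 21, 23, 32 → 34 (alternating steps +9, +2, +9, +2, …).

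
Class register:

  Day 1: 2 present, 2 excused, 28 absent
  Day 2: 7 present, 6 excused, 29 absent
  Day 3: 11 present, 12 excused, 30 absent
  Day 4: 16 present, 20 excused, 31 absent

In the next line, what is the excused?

Present: 2, 7, 11, 16 → 20 (alternating steps +5, +4, +5, +4, …).
Excused goes 2, 6, 12, 20 → 30 (differences are 4, 6, 8, … (increasing by 2 each time)).
Absent: 28, 29, 30, 31 → 32 (+1 each step).

30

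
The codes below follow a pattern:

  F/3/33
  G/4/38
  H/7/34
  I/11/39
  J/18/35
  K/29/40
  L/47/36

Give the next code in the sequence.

M/76/41

Letter goes F, G, H, I, J, K, L → M (letters move forward 1 place in the alphabet).
Second component: each term is the sum of the two before it, so 3, 4, 7, 11, 18, 29, 47 → 76.
Third component — alternating steps +5, −4, +5, −4, …: 33, 38, 34, 39, 35, 40, 36 → 41.
Putting it together: M/76/41.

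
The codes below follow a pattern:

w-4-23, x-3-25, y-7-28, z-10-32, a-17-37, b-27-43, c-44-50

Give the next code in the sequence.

Letter: letters move forward 1 place in the alphabet, wrapping Z→A; w, x, y, z, a, b, c → d.
Second component: each term is the sum of the two before it; 4, 3, 7, 10, 17, 27, 44 → 71.
Third component goes 23, 25, 28, 32, 37, 43, 50 → 58 (differences are 2, 3, 4, … (increasing by 1 each time)).
Combining the parts gives d-71-58.

d-71-58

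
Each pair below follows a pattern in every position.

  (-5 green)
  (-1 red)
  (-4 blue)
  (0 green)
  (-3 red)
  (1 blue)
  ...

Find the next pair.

(-2 green)

First value goes -5, -1, -4, 0, -3, 1 → -2 (alternating steps +4, −3, +4, −3, …).
Colour goes green, red, blue, green, red, blue → green (repeats green → red → blue).
Combining the parts gives (-2 green).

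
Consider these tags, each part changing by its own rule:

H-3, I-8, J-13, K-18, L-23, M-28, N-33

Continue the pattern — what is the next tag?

O-38

Letter: H, I, J, K, L, M, N → O (letters move forward 1 place in the alphabet).
Second component goes 3, 8, 13, 18, 23, 28, 33 → 38 (+5 each step).
Putting it together: O-38.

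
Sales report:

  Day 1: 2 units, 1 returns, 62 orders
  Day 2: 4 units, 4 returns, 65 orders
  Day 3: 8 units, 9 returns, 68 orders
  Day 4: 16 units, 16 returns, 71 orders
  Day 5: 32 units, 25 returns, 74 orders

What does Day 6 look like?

64 units, 36 returns, 77 orders

Units: ×2 each step, so 2, 4, 8, 16, 32 → 64.
Returns: perfect squares: 1², 2², 3², …; 1, 4, 9, 16, 25 → 36.
Orders: +3 each step; 62, 65, 68, 71, 74 → 77.
Putting it together: 64 units, 36 returns, 77 orders.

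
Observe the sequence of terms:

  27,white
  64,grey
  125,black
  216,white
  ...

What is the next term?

First value: perfect cubes: 3³, 4³, 5³, …, so 27, 64, 125, 216 → 343.
Shade — repeats white → grey → black: white, grey, black, white → grey.
Putting it together: 343,grey.

343,grey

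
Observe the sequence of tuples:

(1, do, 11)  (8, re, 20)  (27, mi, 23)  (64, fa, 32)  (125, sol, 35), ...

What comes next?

(216, la, 44)

First slot goes 1, 8, 27, 64, 125 → 216 (perfect cubes: 1³, 2³, 3³, …).
Note: runs through the solfège scale do→ti, so do, re, mi, fa, sol → la.
Third slot: alternating steps +9, +3, +9, +3, …, so 11, 20, 23, 32, 35 → 44.
Putting it together: (216, la, 44).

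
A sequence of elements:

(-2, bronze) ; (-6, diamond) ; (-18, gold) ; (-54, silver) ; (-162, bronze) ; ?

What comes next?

(-486, diamond)

For the first entry, ×3 each step: -2, -6, -18, -54, -162 → -486.
Rank goes bronze, diamond, gold, silver, bronze → diamond (repeats bronze → diamond → gold → silver).
Putting it together: (-486, diamond).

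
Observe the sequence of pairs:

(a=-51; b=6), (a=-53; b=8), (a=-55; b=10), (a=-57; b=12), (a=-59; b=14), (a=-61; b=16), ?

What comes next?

A: −2 each step; -51, -53, -55, -57, -59, -61 → -63.
For the b, together with the a always sums to -45: 6, 8, 10, 12, 14, 16 → 18.
So the next pair is (a=-63; b=18).

(a=-63; b=18)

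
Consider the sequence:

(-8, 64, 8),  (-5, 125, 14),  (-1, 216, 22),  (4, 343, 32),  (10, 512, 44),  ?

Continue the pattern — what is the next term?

(17, 729, 58)

First part: differences are 3, 4, 5, … (increasing by 1 each time), so -8, -5, -1, 4, 10 → 17.
Second part: perfect cubes: 4³, 5³, 6³, …; 64, 125, 216, 343, 512 → 729.
Third part — differences are 6, 8, 10, … (increasing by 2 each time): 8, 14, 22, 32, 44 → 58.
Putting it together: (17, 729, 58).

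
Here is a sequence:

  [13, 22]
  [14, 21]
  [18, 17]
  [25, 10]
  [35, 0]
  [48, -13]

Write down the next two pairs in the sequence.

[64, -29], [83, -48]

First slot — differences are 1, 4, 7, … (increasing by 3 each time): 13, 14, 18, 25, 35, 48 → 64 → 83.
For the second slot, together with the first slot always sums to 35: 22, 21, 17, 10, 0, -13 → -29 → -48.
Putting the parts together: [64, -29] and then [83, -48].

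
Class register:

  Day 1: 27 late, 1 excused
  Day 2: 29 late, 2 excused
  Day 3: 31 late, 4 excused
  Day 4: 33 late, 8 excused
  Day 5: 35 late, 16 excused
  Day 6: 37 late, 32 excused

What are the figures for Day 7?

Late goes 27, 29, 31, 33, 35, 37 → 39 (+2 each step).
Excused — ×2 each step: 1, 2, 4, 8, 16, 32 → 64.
Combining the parts gives 39 late, 64 excused.

39 late, 64 excused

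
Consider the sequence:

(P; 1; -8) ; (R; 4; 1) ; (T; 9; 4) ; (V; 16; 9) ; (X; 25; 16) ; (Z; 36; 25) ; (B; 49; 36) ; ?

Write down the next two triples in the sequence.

Letter — letters move forward 2 places in the alphabet, wrapping Z→A: P, R, T, V, X, Z, B → D → F.
Second coordinate: perfect squares: 1², 2², 3², …; 1, 4, 9, 16, 25, 36, 49 → 64 → 81.
Third coordinate: always the previous value of the second coordinate; -8, 1, 4, 9, 16, 25, 36 → 49 → 64.
Putting the parts together: (D; 64; 49) and then (F; 81; 64).

(D; 64; 49), (F; 81; 64)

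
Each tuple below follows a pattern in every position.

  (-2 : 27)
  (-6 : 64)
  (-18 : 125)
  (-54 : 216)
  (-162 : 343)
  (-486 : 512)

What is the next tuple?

First coordinate goes -2, -6, -18, -54, -162, -486 → -1458 (×3 each step).
Second coordinate goes 27, 64, 125, 216, 343, 512 → 729 (perfect cubes: 3³, 4³, 5³, …).
Combining the parts gives (-1458 : 729).

(-1458 : 729)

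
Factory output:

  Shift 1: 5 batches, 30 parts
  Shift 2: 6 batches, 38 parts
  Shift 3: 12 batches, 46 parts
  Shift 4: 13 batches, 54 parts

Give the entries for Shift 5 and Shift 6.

19 batches, 62 parts; 20 batches, 70 parts

Batches goes 5, 6, 12, 13 → 19 → 20 (alternating steps +1, +6, +1, +6, …).
Parts: +8 each step; 30, 38, 46, 54 → 62 → 70.
Putting the parts together: 19 batches, 62 parts and then 20 batches, 70 parts.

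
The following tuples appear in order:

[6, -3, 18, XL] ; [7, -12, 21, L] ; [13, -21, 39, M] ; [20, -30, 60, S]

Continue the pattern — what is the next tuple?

For the first entry, each term is the sum of the two before it: 6, 7, 13, 20 → 33.
Second entry: -3, -12, -21, -30 → -39 (−9 each step).
Third entry: 18, 21, 39, 60 → 99 (always 3 × the first entry).
Size — runs backward through clothing sizes XS→XL: XL, L, M, S → XS.
So the next tuple is [33, -39, 99, XS].

[33, -39, 99, XS]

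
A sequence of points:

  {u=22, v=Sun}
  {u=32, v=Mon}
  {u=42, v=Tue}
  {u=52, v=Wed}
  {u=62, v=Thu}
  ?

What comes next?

{u=72, v=Fri}

For the u, +10 each step: 22, 32, 42, 52, 62 → 72.
V: runs through the weekdays Mon→Sun; Sun, Mon, Tue, Wed, Thu → Fri.
Putting it together: {u=72, v=Fri}.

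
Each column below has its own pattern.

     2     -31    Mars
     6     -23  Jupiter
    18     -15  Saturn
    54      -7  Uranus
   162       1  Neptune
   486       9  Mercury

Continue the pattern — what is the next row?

First component: ×3 each step; 2, 6, 18, 54, 162, 486 → 1458.
Second component goes -31, -23, -15, -7, 1, 9 → 17 (+8 each step).
Planet: Mars, Jupiter, Saturn, Uranus, Neptune, Mercury → Venus (runs through the planets Mercury→Neptune).
So the next row is 1458  17  Venus.

1458  17  Venus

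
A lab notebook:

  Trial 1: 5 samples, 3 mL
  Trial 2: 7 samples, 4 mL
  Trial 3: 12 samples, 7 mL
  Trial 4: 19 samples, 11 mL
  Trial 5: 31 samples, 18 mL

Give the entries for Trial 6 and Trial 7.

50 samples, 29 mL; 81 samples, 47 mL

Samples: each term is the sum of the two before it, so 5, 7, 12, 19, 31 → 50 → 81.
For the mL, each term is the sum of the two before it: 3, 4, 7, 11, 18 → 29 → 47.
Putting the parts together: 50 samples, 29 mL and then 81 samples, 47 mL.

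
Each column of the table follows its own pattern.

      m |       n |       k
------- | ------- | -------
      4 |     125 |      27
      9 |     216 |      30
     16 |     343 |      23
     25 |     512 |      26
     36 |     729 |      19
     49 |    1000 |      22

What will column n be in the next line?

1331

Column n goes 125, 216, 343, 512, 729, 1000 → 1331 (perfect cubes: 5³, 6³, 7³, …).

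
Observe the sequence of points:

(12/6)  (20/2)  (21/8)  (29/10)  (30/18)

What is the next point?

First component: alternating steps +8, +1, +8, +1, …; 12, 20, 21, 29, 30 → 38.
For the second component, each term is the sum of the two before it: 6, 2, 8, 10, 18 → 28.
Putting it together: (38/28).

(38/28)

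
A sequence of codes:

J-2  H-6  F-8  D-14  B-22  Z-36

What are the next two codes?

X-58, V-94

Letter: J, H, F, D, B, Z → X → V (letters move back 2 places in the alphabet, wrapping A→Z).
Second component: each term is the sum of the two before it; 2, 6, 8, 14, 22, 36 → 58 → 94.
Putting the parts together: X-58 and then V-94.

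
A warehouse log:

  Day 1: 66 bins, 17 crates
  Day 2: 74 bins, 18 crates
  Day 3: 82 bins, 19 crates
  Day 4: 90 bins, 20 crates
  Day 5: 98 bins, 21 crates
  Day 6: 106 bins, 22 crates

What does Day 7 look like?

Bins goes 66, 74, 82, 90, 98, 106 → 114 (+8 each step).
For the crates, +1 each step: 17, 18, 19, 20, 21, 22 → 23.
Putting it together: 114 bins, 23 crates.

114 bins, 23 crates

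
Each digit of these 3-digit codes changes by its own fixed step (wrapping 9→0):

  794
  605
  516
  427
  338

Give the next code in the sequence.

First digit: −1 each step, mod 10, so 7, 6, 5, 4, 3 → 2.
Second digit goes 9, 0, 1, 2, 3 → 4 (+1 each step, mod 10).
Third digit goes 4, 5, 6, 7, 8 → 9 (+1 each step, mod 10).
Combining the parts gives 249.

249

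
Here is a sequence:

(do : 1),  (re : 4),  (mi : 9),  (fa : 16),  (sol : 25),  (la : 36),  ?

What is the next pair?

Note: do, re, mi, fa, sol, la → ti (runs through the solfège scale do→ti).
Second component: perfect squares: 1², 2², 3², …, so 1, 4, 9, 16, 25, 36 → 49.
So the next pair is (ti : 49).

(ti : 49)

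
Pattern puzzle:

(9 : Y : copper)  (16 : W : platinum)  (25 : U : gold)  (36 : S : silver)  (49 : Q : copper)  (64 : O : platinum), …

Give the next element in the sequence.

For the first part, perfect squares: 3², 4², 5², …: 9, 16, 25, 36, 49, 64 → 81.
Letter: Y, W, U, S, Q, O → M (letters move back 2 places in the alphabet).
Metal: repeats copper → platinum → gold → silver; copper, platinum, gold, silver, copper, platinum → gold.
So the next element is (81 : M : gold).

(81 : M : gold)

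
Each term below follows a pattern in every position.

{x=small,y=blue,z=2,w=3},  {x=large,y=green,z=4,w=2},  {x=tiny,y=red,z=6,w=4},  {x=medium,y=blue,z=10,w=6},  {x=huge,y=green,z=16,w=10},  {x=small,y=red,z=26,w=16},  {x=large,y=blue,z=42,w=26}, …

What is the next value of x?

tiny

X — repeats small → large → tiny → medium → huge: small, large, tiny, medium, huge, small, large → tiny.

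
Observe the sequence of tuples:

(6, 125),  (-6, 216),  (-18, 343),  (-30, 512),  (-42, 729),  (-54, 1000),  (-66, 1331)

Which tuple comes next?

First coordinate: −12 each step; 6, -6, -18, -30, -42, -54, -66 → -78.
For the second coordinate, perfect cubes: 5³, 6³, 7³, …: 125, 216, 343, 512, 729, 1000, 1331 → 1728.
Combining the parts gives (-78, 1728).

(-78, 1728)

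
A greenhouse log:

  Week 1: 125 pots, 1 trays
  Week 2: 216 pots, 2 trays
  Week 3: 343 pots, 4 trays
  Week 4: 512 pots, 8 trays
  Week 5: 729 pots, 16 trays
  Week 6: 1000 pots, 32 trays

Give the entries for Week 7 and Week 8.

Pots — perfect cubes: 5³, 6³, 7³, …: 125, 216, 343, 512, 729, 1000 → 1331 → 1728.
Trays: 1, 2, 4, 8, 16, 32 → 64 → 128 (×2 each step).
So the next two records are 1331 pots, 64 trays and 1728 pots, 128 trays.

1331 pots, 64 trays; 1728 pots, 128 trays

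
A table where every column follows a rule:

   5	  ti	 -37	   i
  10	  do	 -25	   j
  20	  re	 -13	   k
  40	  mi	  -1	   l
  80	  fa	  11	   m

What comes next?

First component: ×2 each step, so 5, 10, 20, 40, 80 → 160.
Note: ti, do, re, mi, fa → sol (runs through the solfège scale do→ti).
For the third component, +12 each step: -37, -25, -13, -1, 11 → 23.
Letter — letters move forward 1 place in the alphabet: i, j, k, l, m → n.
So the next row is 160  sol  23  n.

160  sol  23  n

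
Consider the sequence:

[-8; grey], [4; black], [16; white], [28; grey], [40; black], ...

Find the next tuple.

First value: +12 each step, so -8, 4, 16, 28, 40 → 52.
Shade: repeats grey → black → white; grey, black, white, grey, black → white.
Combining the parts gives [52; white].

[52; white]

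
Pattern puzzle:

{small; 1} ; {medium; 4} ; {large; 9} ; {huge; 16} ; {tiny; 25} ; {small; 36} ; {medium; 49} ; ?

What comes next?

Size goes small, medium, large, huge, tiny, small, medium → large (repeats small → medium → large → huge → tiny).
Second component — perfect squares: 1², 2², 3², …: 1, 4, 9, 16, 25, 36, 49 → 64.
Combining the parts gives {large; 64}.

{large; 64}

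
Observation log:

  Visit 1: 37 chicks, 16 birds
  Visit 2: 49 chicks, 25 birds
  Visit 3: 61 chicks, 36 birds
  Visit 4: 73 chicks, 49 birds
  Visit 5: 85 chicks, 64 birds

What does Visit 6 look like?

97 chicks, 81 birds

Chicks: +12 each step; 37, 49, 61, 73, 85 → 97.
Birds goes 16, 25, 36, 49, 64 → 81 (perfect squares: 4², 5², 6², …).
So the next line is 97 chicks, 81 birds.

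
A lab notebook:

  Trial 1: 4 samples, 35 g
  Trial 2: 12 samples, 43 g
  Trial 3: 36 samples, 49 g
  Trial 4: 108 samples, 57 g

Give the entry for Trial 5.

324 samples, 63 g

For the samples, ×3 each step: 4, 12, 36, 108 → 324.
G — alternating steps +8, +6, +8, +6, …: 35, 43, 49, 57 → 63.
Putting it together: 324 samples, 63 g.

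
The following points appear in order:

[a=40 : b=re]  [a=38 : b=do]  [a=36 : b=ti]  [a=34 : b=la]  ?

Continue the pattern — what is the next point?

[a=32 : b=sol]

A: 40, 38, 36, 34 → 32 (−2 each step).
B: runs backward through the solfège scale do→ti, so re, do, ti, la → sol.
So the next point is [a=32 : b=sol].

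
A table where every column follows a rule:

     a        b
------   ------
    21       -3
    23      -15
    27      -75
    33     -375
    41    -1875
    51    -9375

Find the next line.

Column a goes 21, 23, 27, 33, 41, 51 → 63 (differences are 2, 4, 6, … (increasing by 2 each time)).
For the column b, ×5 each step: -3, -15, -75, -375, -1875, -9375 → -46875.
So the next line is 63  -46875.

63  -46875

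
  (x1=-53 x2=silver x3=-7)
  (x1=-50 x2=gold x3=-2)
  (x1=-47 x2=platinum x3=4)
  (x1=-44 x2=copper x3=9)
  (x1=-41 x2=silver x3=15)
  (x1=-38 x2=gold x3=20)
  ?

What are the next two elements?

(x1=-35 x2=platinum x3=26), (x1=-32 x2=copper x3=31)

For the x1, +3 each step: -53, -50, -47, -44, -41, -38 → -35 → -32.
For the x2, repeats silver → gold → platinum → copper: silver, gold, platinum, copper, silver, gold → platinum → copper.
X3: alternating steps +5, +6, +5, +6, …; -7, -2, 4, 9, 15, 20 → 26 → 31.
Putting the parts together: (x1=-35 x2=platinum x3=26) and then (x1=-32 x2=copper x3=31).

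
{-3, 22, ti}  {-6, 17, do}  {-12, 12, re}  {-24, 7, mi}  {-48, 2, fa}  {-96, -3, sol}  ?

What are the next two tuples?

{-192, -8, la}, {-384, -13, ti}

First coordinate goes -3, -6, -12, -24, -48, -96 → -192 → -384 (×2 each step).
Second coordinate — −5 each step: 22, 17, 12, 7, 2, -3 → -8 → -13.
Note: runs through the solfège scale do→ti; ti, do, re, mi, fa, sol → la → ti.
So the next two tuples are {-192, -8, la} and {-384, -13, ti}.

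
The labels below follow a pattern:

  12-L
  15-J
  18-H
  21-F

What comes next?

24-D

First component: +3 each step, so 12, 15, 18, 21 → 24.
Letter: L, J, H, F → D (letters move back 2 places in the alphabet).
Combining the parts gives 24-D.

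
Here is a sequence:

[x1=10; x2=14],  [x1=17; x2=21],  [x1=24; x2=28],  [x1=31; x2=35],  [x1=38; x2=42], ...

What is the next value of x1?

X1 — +7 each step: 10, 17, 24, 31, 38 → 45.
X2 — always 4 more than the x1: 14, 21, 28, 35, 42 → 49.

45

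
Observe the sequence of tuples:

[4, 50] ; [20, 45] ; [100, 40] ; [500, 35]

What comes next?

[2500, 30]

First value: ×5 each step, so 4, 20, 100, 500 → 2500.
Second value: −5 each step; 50, 45, 40, 35 → 30.
So the next tuple is [2500, 30].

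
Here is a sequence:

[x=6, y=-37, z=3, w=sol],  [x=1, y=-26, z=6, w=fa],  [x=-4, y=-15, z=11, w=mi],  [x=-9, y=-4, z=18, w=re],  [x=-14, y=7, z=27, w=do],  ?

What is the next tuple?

[x=-19, y=18, z=38, w=ti]

X: 6, 1, -4, -9, -14 → -19 (−5 each step).
For the y, +11 each step: -37, -26, -15, -4, 7 → 18.
Z: 3, 6, 11, 18, 27 → 38 (differences are 3, 5, 7, … (increasing by 2 each time)).
W — runs backward through the solfège scale do→ti: sol, fa, mi, re, do → ti.
Putting it together: [x=-19, y=18, z=38, w=ti].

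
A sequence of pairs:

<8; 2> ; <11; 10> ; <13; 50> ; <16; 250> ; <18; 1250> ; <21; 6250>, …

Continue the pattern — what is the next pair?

For the first part, alternating steps +3, +2, +3, +2, …: 8, 11, 13, 16, 18, 21 → 23.
Second part: ×5 each step; 2, 10, 50, 250, 1250, 6250 → 31250.
So the next pair is <23; 31250>.

<23; 31250>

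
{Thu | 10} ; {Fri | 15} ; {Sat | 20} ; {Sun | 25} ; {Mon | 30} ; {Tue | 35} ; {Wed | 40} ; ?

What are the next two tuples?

For the day, runs through the weekdays Mon→Sun: Thu, Fri, Sat, Sun, Mon, Tue, Wed → Thu → Fri.
Second entry: 10, 15, 20, 25, 30, 35, 40 → 45 → 50 (+5 each step).
Putting the parts together: {Thu | 45} and then {Fri | 50}.

{Thu | 45}, {Fri | 50}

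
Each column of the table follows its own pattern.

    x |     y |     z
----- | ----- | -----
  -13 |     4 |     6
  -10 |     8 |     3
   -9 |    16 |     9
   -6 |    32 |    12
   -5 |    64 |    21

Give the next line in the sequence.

Column x: alternating steps +3, +1, +3, +1, …, so -13, -10, -9, -6, -5 → -2.
Column y: 4, 8, 16, 32, 64 → 128 (×2 each step).
Column z: each term is the sum of the two before it; 6, 3, 9, 12, 21 → 33.
Putting it together: -2  128  33.

-2  128  33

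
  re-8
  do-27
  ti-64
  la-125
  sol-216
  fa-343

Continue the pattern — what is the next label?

Note: runs backward through the solfège scale do→ti; re, do, ti, la, sol, fa → mi.
Second component: perfect cubes: 2³, 3³, 4³, …, so 8, 27, 64, 125, 216, 343 → 512.
So the next label is mi-512.

mi-512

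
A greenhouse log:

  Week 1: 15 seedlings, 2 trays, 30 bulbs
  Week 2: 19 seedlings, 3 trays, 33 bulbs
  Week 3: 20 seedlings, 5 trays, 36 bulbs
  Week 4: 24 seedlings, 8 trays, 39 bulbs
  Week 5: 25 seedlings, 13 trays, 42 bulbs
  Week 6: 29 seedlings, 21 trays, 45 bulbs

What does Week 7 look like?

30 seedlings, 34 trays, 48 bulbs

Seedlings: alternating steps +4, +1, +4, +1, …, so 15, 19, 20, 24, 25, 29 → 30.
Trays — each term is the sum of the two before it: 2, 3, 5, 8, 13, 21 → 34.
For the bulbs, +3 each step: 30, 33, 36, 39, 42, 45 → 48.
So the next record is 30 seedlings, 34 trays, 48 bulbs.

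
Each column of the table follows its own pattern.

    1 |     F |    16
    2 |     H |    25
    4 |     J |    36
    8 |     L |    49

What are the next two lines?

First component goes 1, 2, 4, 8 → 16 → 32 (×2 each step).
Letter: F, H, J, L → N → P (letters move forward 2 places in the alphabet).
Third component: perfect squares: 4², 5², 6², …, so 16, 25, 36, 49 → 64 → 81.
Putting the parts together: 16  N  64 and then 32  P  81.

16  N  64; 32  P  81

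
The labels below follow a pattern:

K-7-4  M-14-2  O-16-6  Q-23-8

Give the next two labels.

Letter: K, M, O, Q → S → U (letters move forward 2 places in the alphabet).
Second component goes 7, 14, 16, 23 → 25 → 32 (alternating steps +7, +2, +7, +2, …).
Third component: each term is the sum of the two before it; 4, 2, 6, 8 → 14 → 22.
So the next two labels are S-25-14 and U-32-22.

S-25-14, U-32-22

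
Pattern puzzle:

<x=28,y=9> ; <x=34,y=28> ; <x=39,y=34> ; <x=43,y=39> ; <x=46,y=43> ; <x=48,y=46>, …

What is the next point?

<x=49,y=48>

X: differences are 6, 5, 4, … (decreasing by 1 each time), so 28, 34, 39, 43, 46, 48 → 49.
Y: always the previous value of the x, so 9, 28, 34, 39, 43, 46 → 48.
Putting it together: <x=49,y=48>.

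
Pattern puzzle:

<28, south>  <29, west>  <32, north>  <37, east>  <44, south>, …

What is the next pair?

First coordinate goes 28, 29, 32, 37, 44 → 53 (differences are 1, 3, 5, … (increasing by 2 each time)).
Direction: south, west, north, east, south → west (repeats south → west → north → east).
Putting it together: <53, west>.

<53, west>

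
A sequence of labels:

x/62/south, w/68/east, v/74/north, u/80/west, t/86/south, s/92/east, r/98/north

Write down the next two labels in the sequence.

Letter: letters move back 1 place in the alphabet; x, w, v, u, t, s, r → q → p.
Second component goes 62, 68, 74, 80, 86, 92, 98 → 104 → 110 (+6 each step).
Direction: south, east, north, west, south, east, north → west → south (repeats south → east → north → west).
So the next two labels are q/104/west and p/110/south.

q/104/west, p/110/south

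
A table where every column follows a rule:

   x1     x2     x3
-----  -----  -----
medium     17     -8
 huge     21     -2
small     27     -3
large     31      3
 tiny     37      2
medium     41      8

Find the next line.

For the column x1, repeats medium → huge → small → large → tiny: medium, huge, small, large, tiny, medium → huge.
Column x2: alternating steps +4, +6, +4, +6, …, so 17, 21, 27, 31, 37, 41 → 47.
Column x3: alternating steps +6, −1, +6, −1, …; -8, -2, -3, 3, 2, 8 → 7.
So the next line is huge  47  7.

huge  47  7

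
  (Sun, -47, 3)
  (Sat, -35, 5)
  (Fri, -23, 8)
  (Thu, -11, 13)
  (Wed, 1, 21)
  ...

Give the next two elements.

Day goes Sun, Sat, Fri, Thu, Wed → Tue → Mon (runs backward through the weekdays Mon→Sun).
Second slot: -47, -35, -23, -11, 1 → 13 → 25 (+12 each step).
Third slot: 3, 5, 8, 13, 21 → 34 → 55 (each term is the sum of the two before it).
Putting the parts together: (Tue, 13, 34) and then (Mon, 25, 55).

(Tue, 13, 34), (Mon, 25, 55)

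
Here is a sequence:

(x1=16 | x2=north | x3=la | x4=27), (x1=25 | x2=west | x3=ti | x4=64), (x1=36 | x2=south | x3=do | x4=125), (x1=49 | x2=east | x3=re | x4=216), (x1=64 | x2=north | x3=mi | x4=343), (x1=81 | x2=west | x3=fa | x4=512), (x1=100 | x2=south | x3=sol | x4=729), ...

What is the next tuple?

For the x1, perfect squares: 4², 5², 6², …: 16, 25, 36, 49, 64, 81, 100 → 121.
X2: repeats north → west → south → east, so north, west, south, east, north, west, south → east.
X3: runs through the solfège scale do→ti; la, ti, do, re, mi, fa, sol → la.
X4: perfect cubes: 3³, 4³, 5³, …; 27, 64, 125, 216, 343, 512, 729 → 1000.
Putting it together: (x1=121 | x2=east | x3=la | x4=1000).

(x1=121 | x2=east | x3=la | x4=1000)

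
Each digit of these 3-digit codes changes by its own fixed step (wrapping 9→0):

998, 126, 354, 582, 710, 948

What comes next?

First digit: +2 each step, mod 10, so 9, 1, 3, 5, 7, 9 → 1.
Second digit: +3 each step, mod 10; 9, 2, 5, 8, 1, 4 → 7.
Third digit: −2 each step, mod 10; 8, 6, 4, 2, 0, 8 → 6.
Putting it together: 176.

176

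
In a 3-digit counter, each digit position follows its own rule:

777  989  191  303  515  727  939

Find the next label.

141

First digit: +2 each step, mod 10, so 7, 9, 1, 3, 5, 7, 9 → 1.
For the second digit, +1 each step, mod 10: 7, 8, 9, 0, 1, 2, 3 → 4.
Third digit: +2 each step, mod 10, so 7, 9, 1, 3, 5, 7, 9 → 1.
Combining the parts gives 141.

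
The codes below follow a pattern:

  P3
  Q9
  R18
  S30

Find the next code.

Letter: letters move forward 1 place in the alphabet; P, Q, R, S → T.
Second component: differences are 6, 9, 12, … (increasing by 3 each time); 3, 9, 18, 30 → 45.
So the next code is T45.

T45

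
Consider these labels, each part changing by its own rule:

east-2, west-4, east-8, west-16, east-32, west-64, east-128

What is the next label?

west-256

Direction: alternates east ↔ west; east, west, east, west, east, west, east → west.
Second component: ×2 each step, so 2, 4, 8, 16, 32, 64, 128 → 256.
Putting it together: west-256.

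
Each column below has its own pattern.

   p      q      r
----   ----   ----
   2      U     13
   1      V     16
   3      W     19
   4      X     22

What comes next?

Column p goes 2, 1, 3, 4 → 7 (each term is the sum of the two before it).
Column q: letters move forward 1 place in the alphabet; U, V, W, X → Y.
Column r: +3 each step, so 13, 16, 19, 22 → 25.
Combining the parts gives 7  Y  25.

7  Y  25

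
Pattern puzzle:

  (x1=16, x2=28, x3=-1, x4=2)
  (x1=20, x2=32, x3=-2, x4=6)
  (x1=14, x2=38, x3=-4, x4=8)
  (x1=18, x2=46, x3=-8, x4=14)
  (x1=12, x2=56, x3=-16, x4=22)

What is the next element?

(x1=16, x2=68, x3=-32, x4=36)

X1 goes 16, 20, 14, 18, 12 → 16 (alternating steps +4, −6, +4, −6, …).
For the x2, differences are 4, 6, 8, … (increasing by 2 each time): 28, 32, 38, 46, 56 → 68.
X3 goes -1, -2, -4, -8, -16 → -32 (×2 each step).
X4: 2, 6, 8, 14, 22 → 36 (each term is the sum of the two before it).
So the next element is (x1=16, x2=68, x3=-32, x4=36).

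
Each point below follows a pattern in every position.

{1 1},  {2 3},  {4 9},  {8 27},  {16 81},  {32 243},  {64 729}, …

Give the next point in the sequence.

{128 2187}

First coordinate — ×2 each step: 1, 2, 4, 8, 16, 32, 64 → 128.
Second coordinate: ×3 each step; 1, 3, 9, 27, 81, 243, 729 → 2187.
Combining the parts gives {128 2187}.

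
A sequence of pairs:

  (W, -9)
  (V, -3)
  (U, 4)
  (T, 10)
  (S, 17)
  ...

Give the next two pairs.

Letter: letters move back 1 place in the alphabet; W, V, U, T, S → R → Q.
Second part goes -9, -3, 4, 10, 17 → 23 → 30 (alternating steps +6, +7, +6, +7, …).
Putting the parts together: (R, 23) and then (Q, 30).

(R, 23), (Q, 30)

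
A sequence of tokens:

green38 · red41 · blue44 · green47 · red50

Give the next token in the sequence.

blue53

For the colour, repeats green → red → blue: green, red, blue, green, red → blue.
Second component: +3 each step; 38, 41, 44, 47, 50 → 53.
Combining the parts gives blue53.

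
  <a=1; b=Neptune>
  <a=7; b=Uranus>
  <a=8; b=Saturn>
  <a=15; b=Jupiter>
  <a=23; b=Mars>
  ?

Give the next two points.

A — each term is the sum of the two before it: 1, 7, 8, 15, 23 → 38 → 61.
For the b, runs backward through the planets Mercury→Neptune: Neptune, Uranus, Saturn, Jupiter, Mars → Earth → Venus.
Putting the parts together: <a=38; b=Earth> and then <a=61; b=Venus>.

<a=38; b=Earth>, <a=61; b=Venus>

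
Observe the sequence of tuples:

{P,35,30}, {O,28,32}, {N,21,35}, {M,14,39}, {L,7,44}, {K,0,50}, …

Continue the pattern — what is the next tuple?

For the letter, letters move back 1 place in the alphabet: P, O, N, M, L, K → J.
Second slot: 35, 28, 21, 14, 7, 0 → -7 (−7 each step).
For the third slot, differences are 2, 3, 4, … (increasing by 1 each time): 30, 32, 35, 39, 44, 50 → 57.
Combining the parts gives {J,-7,57}.

{J,-7,57}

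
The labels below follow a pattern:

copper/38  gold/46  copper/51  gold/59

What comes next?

Metal: copper, gold, copper, gold → copper (alternates copper ↔ gold).
Second component: alternating steps +8, +5, +8, +5, …, so 38, 46, 51, 59 → 64.
Putting it together: copper/64.

copper/64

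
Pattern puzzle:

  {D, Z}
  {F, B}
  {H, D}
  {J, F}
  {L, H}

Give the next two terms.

For the first letter, letters move forward 2 places in the alphabet: D, F, H, J, L → N → P.
Second letter: letters move forward 2 places in the alphabet, wrapping Z→A; Z, B, D, F, H → J → L.
So the next two terms are {N, J} and {P, L}.

{N, J}, {P, L}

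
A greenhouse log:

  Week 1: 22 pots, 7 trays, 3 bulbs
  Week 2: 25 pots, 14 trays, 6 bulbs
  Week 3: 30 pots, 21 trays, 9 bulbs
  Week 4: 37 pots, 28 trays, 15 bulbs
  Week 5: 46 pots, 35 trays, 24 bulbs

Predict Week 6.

Pots: differences are 3, 5, 7, … (increasing by 2 each time), so 22, 25, 30, 37, 46 → 57.
For the trays, +7 each step: 7, 14, 21, 28, 35 → 42.
Bulbs: 3, 6, 9, 15, 24 → 39 (each term is the sum of the two before it).
Putting it together: 57 pots, 42 trays, 39 bulbs.

57 pots, 42 trays, 39 bulbs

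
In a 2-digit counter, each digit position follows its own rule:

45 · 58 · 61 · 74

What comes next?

87

First digit — +1 each step, mod 10: 4, 5, 6, 7 → 8.
Second digit — +3 each step, mod 10: 5, 8, 1, 4 → 7.
So the next token is 87.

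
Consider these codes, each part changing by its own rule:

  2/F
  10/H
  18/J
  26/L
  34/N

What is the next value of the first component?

First component goes 2, 10, 18, 26, 34 → 42 (+8 each step).

42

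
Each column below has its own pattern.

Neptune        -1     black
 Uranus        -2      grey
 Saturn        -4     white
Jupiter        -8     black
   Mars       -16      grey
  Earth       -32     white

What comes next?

Planet — runs backward through the planets Mercury→Neptune: Neptune, Uranus, Saturn, Jupiter, Mars, Earth → Venus.
Second component: ×2 each step; -1, -2, -4, -8, -16, -32 → -64.
For the shade, repeats black → grey → white: black, grey, white, black, grey, white → black.
Putting it together: Venus  -64  black.

Venus  -64  black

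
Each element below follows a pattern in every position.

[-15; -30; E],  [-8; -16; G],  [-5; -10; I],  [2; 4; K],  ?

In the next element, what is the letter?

Letter: letters move forward 2 places in the alphabet, so E, G, I, K → M.

M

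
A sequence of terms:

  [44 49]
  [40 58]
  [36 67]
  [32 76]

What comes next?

[28 85]

First part: 44, 40, 36, 32 → 28 (−4 each step).
Second part: 49, 58, 67, 76 → 85 (+9 each step).
Combining the parts gives [28 85].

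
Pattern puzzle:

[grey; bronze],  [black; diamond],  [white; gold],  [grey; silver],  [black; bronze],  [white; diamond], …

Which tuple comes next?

Shade: grey, black, white, grey, black, white → grey (repeats grey → black → white).
For the rank, repeats bronze → diamond → gold → silver: bronze, diamond, gold, silver, bronze, diamond → gold.
Combining the parts gives [grey; gold].

[grey; gold]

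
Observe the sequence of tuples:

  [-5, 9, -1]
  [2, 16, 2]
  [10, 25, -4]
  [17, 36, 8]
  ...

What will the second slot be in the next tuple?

49

First slot: alternating steps +7, +8, +7, +8, …; -5, 2, 10, 17 → 25.
Second slot — perfect squares: 3², 4², 5², …: 9, 16, 25, 36 → 49.
For the third slot, ×(-2) each step: -1, 2, -4, 8 → -16.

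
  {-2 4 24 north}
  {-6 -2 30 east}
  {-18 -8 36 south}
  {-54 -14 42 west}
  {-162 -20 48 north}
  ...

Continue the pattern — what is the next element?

First part — ×3 each step: -2, -6, -18, -54, -162 → -486.
Second part: −6 each step, so 4, -2, -8, -14, -20 → -26.
For the third part, +6 each step: 24, 30, 36, 42, 48 → 54.
Direction: repeats north → east → south → west; north, east, south, west, north → east.
Combining the parts gives {-486 -26 54 east}.

{-486 -26 54 east}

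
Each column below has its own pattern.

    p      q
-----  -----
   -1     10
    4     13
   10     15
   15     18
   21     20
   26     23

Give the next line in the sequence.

32  25

Column p — alternating steps +5, +6, +5, +6, …: -1, 4, 10, 15, 21, 26 → 32.
Column q: 10, 13, 15, 18, 20, 23 → 25 (alternating steps +3, +2, +3, +2, …).
So the next line is 32  25.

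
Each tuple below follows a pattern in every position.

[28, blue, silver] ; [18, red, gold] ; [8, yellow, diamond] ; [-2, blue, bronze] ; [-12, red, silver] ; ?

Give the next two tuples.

[-22, yellow, gold], [-32, blue, diamond]

First part: −10 each step; 28, 18, 8, -2, -12 → -22 → -32.
Colour: repeats blue → red → yellow; blue, red, yellow, blue, red → yellow → blue.
For the rank, repeats silver → gold → diamond → bronze: silver, gold, diamond, bronze, silver → gold → diamond.
So the next two tuples are [-22, yellow, gold] and [-32, blue, diamond].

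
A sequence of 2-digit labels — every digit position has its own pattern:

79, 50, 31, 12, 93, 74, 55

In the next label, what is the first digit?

3

For the first digit, −2 each step, mod 10: 7, 5, 3, 1, 9, 7, 5 → 3.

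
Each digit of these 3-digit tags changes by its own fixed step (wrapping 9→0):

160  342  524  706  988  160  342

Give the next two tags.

524 then 706

First digit: 1, 3, 5, 7, 9, 1, 3 → 5 → 7 (+2 each step, mod 10).
Second digit: −2 each step, mod 10, so 6, 4, 2, 0, 8, 6, 4 → 2 → 0.
Third digit — +2 each step, mod 10: 0, 2, 4, 6, 8, 0, 2 → 4 → 6.
Putting the parts together: 524 and then 706.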